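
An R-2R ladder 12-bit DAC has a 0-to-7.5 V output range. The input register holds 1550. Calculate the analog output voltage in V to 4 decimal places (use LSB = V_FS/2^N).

2.8381 V

LSB = 7.5 V / 2^12 = 1.831 mV.
V_out = 0 + 1550 × 0.00183105 V = 2.83813 V.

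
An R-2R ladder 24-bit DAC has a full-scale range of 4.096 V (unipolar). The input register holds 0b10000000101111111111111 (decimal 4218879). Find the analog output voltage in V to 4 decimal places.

LSB = 4.096 V / 2^24 = 0.24 µV.
Code 0b10000000101111111111111 = 4218879 decimal.
V_out = 0 + 4218879 × 2.44141e-07 V = 1.03 V.

1.0300 V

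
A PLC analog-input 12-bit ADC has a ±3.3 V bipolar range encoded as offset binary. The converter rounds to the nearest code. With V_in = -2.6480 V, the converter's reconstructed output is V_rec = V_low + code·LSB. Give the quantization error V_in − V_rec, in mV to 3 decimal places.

One LSB is 6.6 V / 4096 = 1.611 mV.
(-2.6480 − (−3.3))/0.00161133 = 404.6352; round gives code 405.
V_rec = (−3.3) + 405·0.00161133 = -2.6474121 V.
V_in − V_rec = -0.000587891 V = -0.588 mV.

-0.588 mV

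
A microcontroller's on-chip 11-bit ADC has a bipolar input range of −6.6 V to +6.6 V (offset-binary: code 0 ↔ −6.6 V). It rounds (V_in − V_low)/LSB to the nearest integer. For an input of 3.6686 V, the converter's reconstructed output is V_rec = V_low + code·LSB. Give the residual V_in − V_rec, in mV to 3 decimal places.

LSB = 13.2/2^11 = 6.445 mV.
Scaled input = 1593.1888 LSBs, so code = 1593.
Reconstructed: 3.6673828 V.
V_in − V_rec = 0.00121719 V = 1.217 mV.

1.217 mV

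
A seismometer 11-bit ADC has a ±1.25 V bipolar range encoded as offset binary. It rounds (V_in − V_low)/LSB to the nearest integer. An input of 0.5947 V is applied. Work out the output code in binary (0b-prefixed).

code 0b10111100111 (decimal 1511)

With 2048 levels over 2.5 V, one step is 1.221 mV.
Input sits at 1511.178 steps above V_low.
Round → code 1511.
In binary (0b-prefixed): 0b10111100111.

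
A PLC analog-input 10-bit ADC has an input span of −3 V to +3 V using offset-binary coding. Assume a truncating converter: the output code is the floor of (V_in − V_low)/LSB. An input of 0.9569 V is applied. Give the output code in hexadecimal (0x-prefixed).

With 1024 levels over 6 V, one step is 5.859 mV.
(0.9569 − (−3)) / 0.00585938 = 675.311 LSBs.
So the output code is 675.
In hexadecimal (0x-prefixed): 0x2A3.

code 0x2A3 (decimal 675)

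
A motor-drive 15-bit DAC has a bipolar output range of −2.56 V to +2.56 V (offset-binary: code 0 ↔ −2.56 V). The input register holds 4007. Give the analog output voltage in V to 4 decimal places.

LSB = 5.12 V / 2^15 = 156.25 µV.
V_out = (−2.56) + 4007 × 0.00015625 V = -1.93391 V.

-1.9339 V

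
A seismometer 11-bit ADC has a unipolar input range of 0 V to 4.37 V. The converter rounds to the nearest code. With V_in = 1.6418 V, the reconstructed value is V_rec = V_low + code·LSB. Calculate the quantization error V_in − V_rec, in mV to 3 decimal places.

0.916 mV

Step size: 4.37 V ÷ 2^11 = 2.134 mV.
Scaled input = 769.4294 LSBs, so code = 769.
Reconstructed: 1.6408838 V.
Difference: 0.000916211 V → 0.916 mV.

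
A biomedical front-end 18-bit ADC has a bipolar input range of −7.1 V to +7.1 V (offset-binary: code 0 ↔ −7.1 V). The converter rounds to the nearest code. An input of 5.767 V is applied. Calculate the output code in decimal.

LSB = 14.2 V / 262144 = 54.17 µV.
(V_in − V_low)/LSB = (5.767 − (−7.1)) / 5.41687e-05 = 237535.694.
So the output code is 237536.

code 237536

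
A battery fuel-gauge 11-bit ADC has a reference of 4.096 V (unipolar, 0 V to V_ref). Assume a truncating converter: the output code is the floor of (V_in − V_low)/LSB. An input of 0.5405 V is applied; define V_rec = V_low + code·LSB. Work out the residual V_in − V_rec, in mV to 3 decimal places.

LSB = 4.096/2^11 = 2.000 mV.
(V_in − V_low)/LSB = (0.5405 − 0)/0.002 = 270.2500 → code 270 (floor).
Code 270 maps back to 0 + 270×0.002 V = 0.54 V.
Difference: 0.0005 V → 0.500 mV.

0.500 mV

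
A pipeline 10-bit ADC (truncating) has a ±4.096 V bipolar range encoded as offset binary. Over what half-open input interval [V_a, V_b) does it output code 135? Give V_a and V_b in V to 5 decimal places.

[-3.01600 V, -3.00800 V)

LSB = 8.192/2^10 = 8.000 mV.
V_a = V_low + 135·LSB = -3.016 V; V_b = V_low + 136·LSB = -3.008 V.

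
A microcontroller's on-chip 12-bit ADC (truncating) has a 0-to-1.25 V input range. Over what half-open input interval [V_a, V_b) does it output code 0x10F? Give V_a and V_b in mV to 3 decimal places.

LSB = 1.25/2^12 = 305.18 µV.
Code 0x10F = 271 decimal.
V_a = V_low + 271·LSB = 0.0827026 V; V_b = V_low + 272·LSB = 0.0830078 V.

[82.703 mV, 83.008 mV)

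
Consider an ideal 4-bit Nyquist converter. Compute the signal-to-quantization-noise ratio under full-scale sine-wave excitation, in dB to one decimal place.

SNR ≈ 6.02·N + 1.76 dB = 6.02·4 + 1.76 = 25.84 dB.

25.8 dB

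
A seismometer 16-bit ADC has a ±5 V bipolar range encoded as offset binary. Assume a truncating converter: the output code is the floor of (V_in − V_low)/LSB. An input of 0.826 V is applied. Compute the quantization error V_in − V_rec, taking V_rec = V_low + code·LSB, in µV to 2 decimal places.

LSB = 10/2^16 = 152.59 µV.
(V_in − V_low)/LSB = (0.826 − (−5))/0.000152588 = 38181.2736 → code 38181 (floor).
Code 38181 maps back to (−5) + 38181×0.000152588 V = 0.82595825 V.
V_in − V_rec = 4.1748e-05 V = 41.75 µV.

41.75 µV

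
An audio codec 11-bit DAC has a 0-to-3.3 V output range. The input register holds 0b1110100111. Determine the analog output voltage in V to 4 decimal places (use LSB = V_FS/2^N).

LSB = 3.3 V / 2^11 = 1.611 mV.
Code 0b1110100111 = 935 decimal.
V_out = 0 + 935 × 0.00161133 V = 1.50659 V.

1.5066 V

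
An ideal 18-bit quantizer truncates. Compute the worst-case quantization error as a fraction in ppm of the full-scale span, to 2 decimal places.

Truncating → worst-case error = 1 LSB = V_FS/2^18, so 1e+06/262144 = 3.8147 ppm of full scale.

3.81 ppm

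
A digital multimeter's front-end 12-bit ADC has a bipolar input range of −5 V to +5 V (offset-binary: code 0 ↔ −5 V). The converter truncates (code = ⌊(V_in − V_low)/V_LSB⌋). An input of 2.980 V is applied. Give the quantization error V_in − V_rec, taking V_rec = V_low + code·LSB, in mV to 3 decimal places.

1.484 mV

One LSB is 10 V / 4096 = 2.441 mV.
(V_in − V_low)/LSB = (2.980 − (−5))/0.00244141 = 3268.6080 → code 3268 (floor).
V_rec = (−5) + 3268·0.00244141 = 2.9785156 V.
Error = 2.980 − 2.9785156 = 0.00148438 V = 1.484 mV.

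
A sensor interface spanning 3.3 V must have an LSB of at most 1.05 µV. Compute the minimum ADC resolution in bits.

Number of steps required ≥ 3.3 V / 1.05 µV = 3142857.14.
Need 2^N ≥ 3142857.14; 2^21 = 2097152, 2^22 = 4194304.
Minimum N = 22.

22 bits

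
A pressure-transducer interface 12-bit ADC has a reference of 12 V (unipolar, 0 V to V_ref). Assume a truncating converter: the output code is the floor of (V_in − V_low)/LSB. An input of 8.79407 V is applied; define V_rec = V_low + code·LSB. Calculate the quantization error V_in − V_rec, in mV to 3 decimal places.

Step size: 12 V ÷ 2^12 = 2.930 mV.
(8.79407 − 0)/0.00292969 = 3001.7092; ⌊·⌋ gives code 3001.
Reconstructed: 8.7919922 V.
V_in − V_rec = 0.00207781 V = 2.078 mV.

2.078 mV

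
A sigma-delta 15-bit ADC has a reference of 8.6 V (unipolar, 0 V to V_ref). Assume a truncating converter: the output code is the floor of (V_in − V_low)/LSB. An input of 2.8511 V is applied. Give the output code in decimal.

code 10863

With 32768 levels over 8.6 V, one step is 262.45 µV.
Input sits at 10863.354 steps above V_low.
Floor → code 10863.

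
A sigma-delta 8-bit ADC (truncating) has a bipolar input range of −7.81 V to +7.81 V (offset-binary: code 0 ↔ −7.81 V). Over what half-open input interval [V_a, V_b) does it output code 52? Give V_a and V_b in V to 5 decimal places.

LSB = 15.62/2^8 = 61.016 mV.
V_a = V_low + 52·LSB = -4.63719 V; V_b = V_low + 53·LSB = -4.57617 V.

[-4.63719 V, -4.57617 V)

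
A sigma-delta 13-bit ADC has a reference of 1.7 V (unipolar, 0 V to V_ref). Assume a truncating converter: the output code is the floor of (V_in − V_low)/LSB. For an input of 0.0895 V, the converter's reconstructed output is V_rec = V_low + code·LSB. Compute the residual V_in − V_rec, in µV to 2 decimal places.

59.08 µV

LSB = 1.7/2^13 = 207.52 µV.
Scaled input = 431.2847 LSBs, so code = 431.
Code 431 maps back to 0 + 431×0.00020752 V = 0.089440918 V.
V_in − V_rec = 5.9082e-05 V = 59.08 µV.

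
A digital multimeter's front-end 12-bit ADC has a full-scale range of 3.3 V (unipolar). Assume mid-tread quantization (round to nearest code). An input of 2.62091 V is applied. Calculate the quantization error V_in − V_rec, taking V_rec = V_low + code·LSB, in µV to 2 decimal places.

84.80 µV

LSB = 3.3/2^12 = 0.806 mV.
(2.62091 − 0)/0.000805664 = 3253.1053; round gives code 3253.
V_rec = 0 + 3253·0.000805664 = 2.6208252 V.
Difference: 8.48047e-05 V → 84.80 µV.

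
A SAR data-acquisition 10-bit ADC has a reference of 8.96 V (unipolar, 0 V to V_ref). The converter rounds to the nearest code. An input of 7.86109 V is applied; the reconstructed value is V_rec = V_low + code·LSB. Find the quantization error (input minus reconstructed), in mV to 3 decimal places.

3.590 mV

LSB = 8.96/2^10 = 8.750 mV.
Scaled input = 898.4103 LSBs, so code = 898.
Reconstructed: 7.8575 V.
Error = 7.86109 − 7.8575 = 0.00359 V = 3.590 mV.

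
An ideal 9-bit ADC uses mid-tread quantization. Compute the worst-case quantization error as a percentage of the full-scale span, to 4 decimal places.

Rounding → worst-case error = ½ LSB = V_FS/2^10, so 100/1024 = 0.0976562 % of full scale.

0.0977 %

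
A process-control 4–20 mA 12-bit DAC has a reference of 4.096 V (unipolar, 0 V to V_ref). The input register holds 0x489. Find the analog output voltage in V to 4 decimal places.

LSB = 4.096 V / 2^12 = 1.000 mV.
Code 0x489 = 1161 decimal.
V_out = 0 + 1161 × 0.001 V = 1.161 V.

1.1610 V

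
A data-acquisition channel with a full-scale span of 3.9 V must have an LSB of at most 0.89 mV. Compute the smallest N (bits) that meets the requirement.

Number of steps required ≥ 3.9 V / 0.89 mV = 4382.02.
Need 2^N ≥ 4382.02; 2^12 = 4096, 2^13 = 8192.
Minimum N = 13.

13 bits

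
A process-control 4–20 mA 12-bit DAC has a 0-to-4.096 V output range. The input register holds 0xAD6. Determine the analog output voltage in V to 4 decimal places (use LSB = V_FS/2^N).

LSB = 4.096 V / 2^12 = 1.000 mV.
Code 0xAD6 = 2774 decimal.
V_out = 0 + 2774 × 0.001 V = 2.774 V.

2.7740 V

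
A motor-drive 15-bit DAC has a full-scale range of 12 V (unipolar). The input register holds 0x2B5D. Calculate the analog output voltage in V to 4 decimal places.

LSB = 12 V / 2^15 = 366.21 µV.
Code 0x2B5D = 11101 decimal.
V_out = 0 + 11101 × 0.000366211 V = 4.06531 V.

4.0653 V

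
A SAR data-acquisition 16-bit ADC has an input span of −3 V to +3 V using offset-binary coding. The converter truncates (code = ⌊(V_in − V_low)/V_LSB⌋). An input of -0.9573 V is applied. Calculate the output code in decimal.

code 22311

LSB = 6 V / 65536 = 91.55 µV.
Input sits at 22311.731 steps above V_low.
⌊·⌋(22311.731) = 22311.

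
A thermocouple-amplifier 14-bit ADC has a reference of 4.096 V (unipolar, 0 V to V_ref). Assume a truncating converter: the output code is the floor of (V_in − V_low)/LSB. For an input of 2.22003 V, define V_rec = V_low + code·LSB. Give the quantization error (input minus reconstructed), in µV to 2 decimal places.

30.00 µV

One LSB is 4.096 V / 16384 = 250.00 µV.
(2.22003 − 0)/0.00025 = 8880.1200; ⌊·⌋ gives code 8880.
Code 8880 maps back to 0 + 8880×0.00025 V = 2.22 V.
V_in − V_rec = 3e-05 V = 30.00 µV.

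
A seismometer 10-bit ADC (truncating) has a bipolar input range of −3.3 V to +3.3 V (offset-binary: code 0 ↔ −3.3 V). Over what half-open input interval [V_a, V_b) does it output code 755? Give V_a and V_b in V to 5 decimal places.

LSB = 6.6/2^10 = 6.445 mV.
V_a = V_low + 755·LSB = 1.56621 V; V_b = V_low + 756·LSB = 1.57266 V.

[1.56621 V, 1.57266 V)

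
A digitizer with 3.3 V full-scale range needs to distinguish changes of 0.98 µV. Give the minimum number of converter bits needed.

22 bits

Number of steps required ≥ 3.3 V / 0.98 µV = 3367346.94.
Need 2^N ≥ 3367346.94; 2^21 = 2097152, 2^22 = 4194304.
Minimum N = 22.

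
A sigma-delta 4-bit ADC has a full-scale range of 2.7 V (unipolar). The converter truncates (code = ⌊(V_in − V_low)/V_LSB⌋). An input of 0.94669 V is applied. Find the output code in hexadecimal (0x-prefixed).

Full-scale span = 2.7 V; LSB = 2.7/2^4 = 168.750 mV.
(0.94669 − 0) / 0.16875 = 5.610 LSBs.
So the output code is 5.
In hexadecimal (0x-prefixed): 0x5.

code 0x5 (decimal 5)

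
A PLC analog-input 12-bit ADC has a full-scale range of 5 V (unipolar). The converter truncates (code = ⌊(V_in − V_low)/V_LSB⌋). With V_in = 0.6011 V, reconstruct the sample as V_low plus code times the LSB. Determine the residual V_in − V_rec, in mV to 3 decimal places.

LSB = 5/2^12 = 1.221 mV.
Scaled input = 492.4211 LSBs, so code = 492.
V_rec = 0 + 492·0.0012207 = 0.60058594 V.
V_in − V_rec = 0.000514062 V = 0.514 mV.

0.514 mV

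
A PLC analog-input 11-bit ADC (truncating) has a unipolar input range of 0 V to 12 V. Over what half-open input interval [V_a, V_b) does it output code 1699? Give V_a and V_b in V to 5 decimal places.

LSB = 12/2^11 = 5.859 mV.
V_a = V_low + 1699·LSB = 9.95508 V; V_b = V_low + 1700·LSB = 9.96094 V.

[9.95508 V, 9.96094 V)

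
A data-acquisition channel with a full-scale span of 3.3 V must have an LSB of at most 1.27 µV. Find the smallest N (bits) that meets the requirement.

22 bits

Number of steps required ≥ 3.3 V / 1.27 µV = 2598425.20.
Need 2^N ≥ 2598425.20; 2^21 = 2097152, 2^22 = 4194304.
Minimum N = 22.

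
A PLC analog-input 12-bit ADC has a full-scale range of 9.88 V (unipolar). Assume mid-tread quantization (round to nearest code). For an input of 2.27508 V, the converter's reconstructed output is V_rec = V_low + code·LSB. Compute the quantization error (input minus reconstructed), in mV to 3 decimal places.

0.461 mV

Step size: 9.88 V ÷ 2^12 = 2.412 mV.
(V_in − V_low)/LSB = (2.27508 − 0)/0.00241211 = 943.1911 → code 943 (round).
Code 943 maps back to 0 + 943×0.00241211 V = 2.2746191 V.
Difference: 0.000460859 V → 0.461 mV.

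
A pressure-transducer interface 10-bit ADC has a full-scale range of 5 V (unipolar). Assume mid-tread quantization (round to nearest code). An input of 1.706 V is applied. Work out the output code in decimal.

code 349

With 1024 levels over 5 V, one step is 4.883 mV.
(V_in − V_low)/LSB = (1.706 − 0) / 0.00488281 = 349.389.
So the output code is 349.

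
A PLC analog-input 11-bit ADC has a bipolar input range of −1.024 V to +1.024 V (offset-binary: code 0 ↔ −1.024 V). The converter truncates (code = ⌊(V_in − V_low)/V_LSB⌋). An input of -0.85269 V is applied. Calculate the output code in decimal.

code 171

With 2048 levels over 2.048 V, one step is 1.000 mV.
(-0.85269 − (−1.024)) / 0.001 = 171.310 LSBs.
Floor → code 171.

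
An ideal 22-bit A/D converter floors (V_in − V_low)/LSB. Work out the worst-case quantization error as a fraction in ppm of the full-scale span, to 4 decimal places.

0.2384 ppm

Truncating → worst-case error = 1 LSB = V_FS/2^22, so 1e+06/4194304 = 0.238419 ppm of full scale.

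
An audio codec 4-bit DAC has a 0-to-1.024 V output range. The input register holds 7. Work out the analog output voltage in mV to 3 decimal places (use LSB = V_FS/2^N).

LSB = 1.024 V / 2^4 = 64.000 mV.
V_out = 0 + 7 × 0.064 V = 0.448 V.
= 448.000 mV.

448.000 mV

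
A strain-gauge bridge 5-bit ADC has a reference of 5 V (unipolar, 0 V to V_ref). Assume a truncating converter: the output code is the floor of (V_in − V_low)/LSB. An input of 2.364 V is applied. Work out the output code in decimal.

LSB = 5 V / 32 = 156.250 mV.
Input sits at 15.130 steps above V_low.
⌊·⌋(15.130) = 15.

code 15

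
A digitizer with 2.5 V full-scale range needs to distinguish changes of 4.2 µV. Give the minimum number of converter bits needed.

20 bits

Number of steps required ≥ 2.5 V / 4.2 µV = 595238.10.
Need 2^N ≥ 595238.10; 2^19 = 524288, 2^20 = 1048576.
Minimum N = 20.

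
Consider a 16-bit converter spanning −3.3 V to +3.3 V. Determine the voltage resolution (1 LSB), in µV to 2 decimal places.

100.71 µV

Full-scale span = 6.6 V.
LSB = 6.6 / 2^16 = 6.6 / 65536 = 0.000100708 V = 100.71 µV.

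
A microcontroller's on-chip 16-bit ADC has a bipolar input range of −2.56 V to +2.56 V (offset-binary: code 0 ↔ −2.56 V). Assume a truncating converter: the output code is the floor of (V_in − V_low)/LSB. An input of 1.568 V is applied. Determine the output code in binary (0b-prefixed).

code 0b1100111001100110 (decimal 52838)

Full-scale span = 5.12 V; LSB = 5.12/2^16 = 78.12 µV.
Input sits at 52838.400 steps above V_low.
So the output code is 52838.
In binary (0b-prefixed): 0b1100111001100110.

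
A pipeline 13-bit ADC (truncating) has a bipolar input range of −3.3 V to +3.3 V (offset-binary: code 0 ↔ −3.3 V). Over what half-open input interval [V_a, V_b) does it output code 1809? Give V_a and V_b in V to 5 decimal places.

LSB = 6.6/2^13 = 0.806 mV.
V_a = V_low + 1809·LSB = -1.84255 V; V_b = V_low + 1810·LSB = -1.84175 V.

[-1.84255 V, -1.84175 V)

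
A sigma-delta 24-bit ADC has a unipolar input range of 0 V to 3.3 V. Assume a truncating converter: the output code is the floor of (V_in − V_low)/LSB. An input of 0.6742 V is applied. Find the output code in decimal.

code 3427636

Full-scale span = 3.3 V; LSB = 3.3/2^24 = 0.20 µV.
(V_in − V_low)/LSB = (0.6742 − 0) / 1.96695e-07 = 3427636.069.
So the output code is 3427636.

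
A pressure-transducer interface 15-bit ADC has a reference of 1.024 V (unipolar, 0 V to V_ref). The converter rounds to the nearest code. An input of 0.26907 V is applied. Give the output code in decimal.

Full-scale span = 1.024 V; LSB = 1.024/2^15 = 31.25 µV.
Input sits at 8610.240 steps above V_low.
So the output code is 8610.

code 8610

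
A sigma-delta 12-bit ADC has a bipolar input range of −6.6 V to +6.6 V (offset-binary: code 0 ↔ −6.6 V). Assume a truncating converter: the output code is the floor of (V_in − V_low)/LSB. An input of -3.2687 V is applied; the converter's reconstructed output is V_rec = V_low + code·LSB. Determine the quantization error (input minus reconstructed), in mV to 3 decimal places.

One LSB is 13.2 V / 4096 = 3.223 mV.
(V_in − V_low)/LSB = (-3.2687 − (−6.6))/0.00322266 = 1033.7125 → code 1033 (floor).
Reconstructed: -3.2709961 V.
Error = -3.2687 − (−3.2709961) = 0.00229609 V = 2.296 mV.

2.296 mV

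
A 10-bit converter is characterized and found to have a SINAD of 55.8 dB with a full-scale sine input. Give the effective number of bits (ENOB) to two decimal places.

8.98 bits

ENOB = (SINAD − 1.76) / 6.02 = (55.8 − 1.76)/6.02 = 8.977.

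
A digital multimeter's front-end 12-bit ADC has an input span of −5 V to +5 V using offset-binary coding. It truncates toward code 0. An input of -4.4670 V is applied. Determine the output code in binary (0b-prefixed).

Full-scale span = 10 V; LSB = 10/2^12 = 2.441 mV.
(-4.4670 − (−5)) / 0.00244141 = 218.317 LSBs.
Floor → code 218.
In binary (0b-prefixed): 0b11011010.

code 0b11011010 (decimal 218)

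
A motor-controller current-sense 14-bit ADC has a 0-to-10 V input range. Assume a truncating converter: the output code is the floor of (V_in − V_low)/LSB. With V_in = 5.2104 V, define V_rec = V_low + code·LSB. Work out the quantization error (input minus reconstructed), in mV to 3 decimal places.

0.439 mV

LSB = 10/2^14 = 0.610 mV.
(5.2104 − 0)/0.000610352 = 8536.7194; ⌊·⌋ gives code 8536.
V_rec = 0 + 8536·0.000610352 = 5.2099609 V.
Error = 5.2104 − 5.2099609 = 0.000439062 V = 0.439 mV.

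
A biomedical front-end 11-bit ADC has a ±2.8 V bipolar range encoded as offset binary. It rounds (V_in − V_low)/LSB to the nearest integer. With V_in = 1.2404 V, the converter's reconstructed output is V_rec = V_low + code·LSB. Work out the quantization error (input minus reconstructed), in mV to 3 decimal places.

-1.006 mV

One LSB is 5.6 V / 2048 = 2.734 mV.
Scaled input = 1477.6320 LSBs, so code = 1478.
Reconstructed: 1.2414063 V.
Error = 1.2404 − 1.2414063 = -0.00100625 V = -1.006 mV.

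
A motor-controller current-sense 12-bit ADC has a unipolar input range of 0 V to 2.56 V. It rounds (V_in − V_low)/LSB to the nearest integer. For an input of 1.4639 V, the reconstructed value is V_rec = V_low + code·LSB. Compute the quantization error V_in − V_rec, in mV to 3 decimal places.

LSB = 2.56/2^12 = 0.625 mV.
(V_in − V_low)/LSB = (1.4639 − 0)/0.000625 = 2342.2400 → code 2342 (round).
Code 2342 maps back to 0 + 2342×0.000625 V = 1.46375 V.
Error = 1.4639 − 1.46375 = 0.00015 V = 0.150 mV.

0.150 mV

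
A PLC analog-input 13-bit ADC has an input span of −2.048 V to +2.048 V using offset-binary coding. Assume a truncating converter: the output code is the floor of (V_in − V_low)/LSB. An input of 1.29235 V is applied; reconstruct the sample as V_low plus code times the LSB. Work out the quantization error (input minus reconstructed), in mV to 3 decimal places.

Step size: 4.096 V ÷ 2^13 = 0.500 mV.
(1.29235 − (−2.048))/0.0005 = 6680.7000; ⌊·⌋ gives code 6680.
Reconstructed: 1.292 V.
Difference: 0.00035 V → 0.350 mV.

0.350 mV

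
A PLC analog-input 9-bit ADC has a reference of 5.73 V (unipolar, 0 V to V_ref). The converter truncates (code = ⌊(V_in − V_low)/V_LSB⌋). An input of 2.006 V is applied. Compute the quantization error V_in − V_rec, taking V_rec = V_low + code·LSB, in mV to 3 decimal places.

2.738 mV

One LSB is 5.73 V / 512 = 11.191 mV.
(2.006 − 0)/0.0111914 = 179.2447; ⌊·⌋ gives code 179.
V_rec = 0 + 179·0.0111914 = 2.0032617 V.
Difference: 0.00273828 V → 2.738 mV.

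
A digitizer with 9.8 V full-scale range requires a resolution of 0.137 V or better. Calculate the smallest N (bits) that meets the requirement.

Number of steps required ≥ 9.8 V / 0.137 V = 71.53.
Need 2^N ≥ 71.53; 2^6 = 64, 2^7 = 128.
Minimum N = 7.

7 bits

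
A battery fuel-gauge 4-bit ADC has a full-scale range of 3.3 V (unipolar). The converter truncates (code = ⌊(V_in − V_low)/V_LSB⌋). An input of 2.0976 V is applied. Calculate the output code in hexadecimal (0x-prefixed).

With 16 levels over 3.3 V, one step is 206.250 mV.
Input sits at 10.170 steps above V_low.
So the output code is 10.
In hexadecimal (0x-prefixed): 0xA.

code 0xA (decimal 10)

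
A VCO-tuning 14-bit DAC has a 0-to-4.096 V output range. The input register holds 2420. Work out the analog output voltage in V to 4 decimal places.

0.6050 V

LSB = 4.096 V / 2^14 = 250.00 µV.
V_out = 0 + 2420 × 0.00025 V = 0.605 V.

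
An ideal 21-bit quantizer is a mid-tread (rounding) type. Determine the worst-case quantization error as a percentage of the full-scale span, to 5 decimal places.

Rounding → worst-case error = ½ LSB = V_FS/2^22, so 100/4194304 = 2.38419e-05 % of full scale.

0.00002 %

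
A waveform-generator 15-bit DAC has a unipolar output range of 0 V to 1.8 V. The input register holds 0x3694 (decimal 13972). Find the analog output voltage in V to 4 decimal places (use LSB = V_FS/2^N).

LSB = 1.8 V / 2^15 = 54.93 µV.
Code 0x3694 = 13972 decimal.
V_out = 0 + 13972 × 5.49316e-05 V = 0.767505 V.

0.7675 V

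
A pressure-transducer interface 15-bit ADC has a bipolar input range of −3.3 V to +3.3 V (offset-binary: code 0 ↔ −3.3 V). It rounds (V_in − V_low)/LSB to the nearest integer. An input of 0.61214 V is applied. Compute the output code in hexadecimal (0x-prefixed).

code 0x4BDF (decimal 19423)

Full-scale span = 6.6 V; LSB = 6.6/2^15 = 201.42 µV.
Input sits at 19423.182 steps above V_low.
round(19423.182) = 19423.
In hexadecimal (0x-prefixed): 0x4BDF.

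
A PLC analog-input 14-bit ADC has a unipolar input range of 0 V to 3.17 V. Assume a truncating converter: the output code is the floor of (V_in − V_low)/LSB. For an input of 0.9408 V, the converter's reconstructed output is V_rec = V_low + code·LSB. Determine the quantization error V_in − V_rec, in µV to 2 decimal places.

One LSB is 3.17 V / 16384 = 193.48 µV.
(V_in − V_low)/LSB = (0.9408 − 0)/0.000193481 = 4862.4818 → code 4862 (floor).
Reconstructed: 0.94070679 V.
V_in − V_rec = 9.32129e-05 V = 93.21 µV.

93.21 µV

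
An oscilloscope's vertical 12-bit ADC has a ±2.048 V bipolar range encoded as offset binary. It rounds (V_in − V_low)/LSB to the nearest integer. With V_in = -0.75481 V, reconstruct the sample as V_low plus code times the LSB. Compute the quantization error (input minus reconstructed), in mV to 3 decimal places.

0.190 mV

LSB = 4.096/2^12 = 1.000 mV.
(V_in − V_low)/LSB = (-0.75481 − (−2.048))/0.001 = 1293.1900 → code 1293 (round).
V_rec = (−2.048) + 1293·0.001 = -0.755 V.
Error = -0.75481 − (−0.755) = 0.00019 V = 0.190 mV.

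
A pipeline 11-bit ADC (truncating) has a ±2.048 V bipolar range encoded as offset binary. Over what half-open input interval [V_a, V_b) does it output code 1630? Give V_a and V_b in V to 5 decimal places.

LSB = 4.096/2^11 = 2.000 mV.
V_a = V_low + 1630·LSB = 1.212 V; V_b = V_low + 1631·LSB = 1.214 V.

[1.21200 V, 1.21400 V)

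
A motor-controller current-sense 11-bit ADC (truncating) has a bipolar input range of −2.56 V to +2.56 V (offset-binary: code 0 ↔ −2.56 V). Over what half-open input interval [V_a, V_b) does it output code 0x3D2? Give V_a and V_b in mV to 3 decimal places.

LSB = 5.12/2^11 = 2.500 mV.
Code 0x3D2 = 978 decimal.
V_a = V_low + 978·LSB = -0.115 V; V_b = V_low + 979·LSB = -0.1125 V.

[-115.000 mV, -112.500 mV)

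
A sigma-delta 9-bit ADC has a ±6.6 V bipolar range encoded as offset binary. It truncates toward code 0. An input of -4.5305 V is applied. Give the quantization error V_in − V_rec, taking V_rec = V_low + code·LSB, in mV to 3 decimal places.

LSB = 13.2/2^9 = 25.781 mV.
(V_in − V_low)/LSB = (-4.5305 − (−6.6))/0.0257812 = 80.2715 → code 80 (floor).
Reconstructed: -4.5375 V.
Error = -4.5305 − (−4.5375) = 0.007 V = 7.000 mV.

7.000 mV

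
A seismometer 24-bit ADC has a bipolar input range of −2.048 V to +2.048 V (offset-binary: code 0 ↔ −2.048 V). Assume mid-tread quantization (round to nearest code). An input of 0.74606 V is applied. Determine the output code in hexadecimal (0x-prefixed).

With 16777216 levels over 4.096 V, one step is 0.24 µV.
(V_in − V_low)/LSB = (0.74606 − (−2.048)) / 2.44141e-07 = 11444469.760.
Round → code 11444470.
In hexadecimal (0x-prefixed): 0xAEA0F6.

code 0xAEA0F6 (decimal 11444470)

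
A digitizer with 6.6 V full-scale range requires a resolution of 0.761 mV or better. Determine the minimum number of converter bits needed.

14 bits

Number of steps required ≥ 6.6 V / 0.761 mV = 8672.80.
Need 2^N ≥ 8672.80; 2^13 = 8192, 2^14 = 16384.
Minimum N = 14.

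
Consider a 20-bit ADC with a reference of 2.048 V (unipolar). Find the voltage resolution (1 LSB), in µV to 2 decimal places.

1.95 µV

Full-scale span = 2.048 V.
LSB = 2.048 / 2^20 = 2.048 / 1048576 = 1.95313e-06 V = 1.95 µV.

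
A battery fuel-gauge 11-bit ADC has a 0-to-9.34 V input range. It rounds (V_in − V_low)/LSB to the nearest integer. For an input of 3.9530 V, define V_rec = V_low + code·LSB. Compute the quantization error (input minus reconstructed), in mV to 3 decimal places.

One LSB is 9.34 V / 2048 = 4.561 mV.
(V_in − V_low)/LSB = (3.9530 − 0)/0.00456055 = 866.7820 → code 867 (round).
Code 867 maps back to 0 + 867×0.00456055 V = 3.9539941 V.
Difference: -0.000994141 V → -0.994 mV.

-0.994 mV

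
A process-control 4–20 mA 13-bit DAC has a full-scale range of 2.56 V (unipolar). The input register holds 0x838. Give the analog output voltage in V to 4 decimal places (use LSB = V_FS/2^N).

0.6575 V

LSB = 2.56 V / 2^13 = 312.50 µV.
Code 0x838 = 2104 decimal.
V_out = 0 + 2104 × 0.0003125 V = 0.6575 V.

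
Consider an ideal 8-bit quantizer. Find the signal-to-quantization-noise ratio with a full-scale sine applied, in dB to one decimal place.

SNR ≈ 6.02·N + 1.76 dB = 6.02·8 + 1.76 = 49.92 dB.

49.9 dB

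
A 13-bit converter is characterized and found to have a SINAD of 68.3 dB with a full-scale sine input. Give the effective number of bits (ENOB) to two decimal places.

11.05 bits

ENOB = (SINAD − 1.76) / 6.02 = (68.3 − 1.76)/6.02 = 11.053.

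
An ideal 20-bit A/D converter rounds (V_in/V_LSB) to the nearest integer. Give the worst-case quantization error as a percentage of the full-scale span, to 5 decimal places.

0.00005 %

Rounding → worst-case error = ½ LSB = V_FS/2^21, so 100/2097152 = 4.76837e-05 % of full scale.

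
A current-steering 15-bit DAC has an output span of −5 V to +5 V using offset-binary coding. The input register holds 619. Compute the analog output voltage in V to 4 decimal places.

-4.8111 V

LSB = 10 V / 2^15 = 305.18 µV.
V_out = (−5) + 619 × 0.000305176 V = -4.8111 V.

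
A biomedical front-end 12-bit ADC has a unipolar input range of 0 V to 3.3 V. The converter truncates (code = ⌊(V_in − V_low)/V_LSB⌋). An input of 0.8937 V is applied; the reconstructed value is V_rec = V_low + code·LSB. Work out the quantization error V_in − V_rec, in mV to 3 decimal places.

Step size: 3.3 V ÷ 2^12 = 0.806 mV.
Scaled input = 1109.2713 LSBs, so code = 1109.
Code 1109 maps back to 0 + 1109×0.000805664 V = 0.89348145 V.
V_in − V_rec = 0.000218555 V = 0.219 mV.

0.219 mV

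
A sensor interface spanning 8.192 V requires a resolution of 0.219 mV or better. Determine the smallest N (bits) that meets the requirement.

Number of steps required ≥ 8.192 V / 0.219 mV = 37406.39.
Need 2^N ≥ 37406.39; 2^15 = 32768, 2^16 = 65536.
Minimum N = 16.

16 bits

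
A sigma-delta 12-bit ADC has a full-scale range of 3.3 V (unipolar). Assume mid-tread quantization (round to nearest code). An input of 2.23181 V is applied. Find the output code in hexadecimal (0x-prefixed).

code 0xAD2 (decimal 2770)

Full-scale span = 3.3 V; LSB = 3.3/2^12 = 0.806 mV.
(V_in − V_low)/LSB = (2.23181 − 0) / 0.000805664 = 2770.150.
round(2770.150) = 2770.
In hexadecimal (0x-prefixed): 0xAD2.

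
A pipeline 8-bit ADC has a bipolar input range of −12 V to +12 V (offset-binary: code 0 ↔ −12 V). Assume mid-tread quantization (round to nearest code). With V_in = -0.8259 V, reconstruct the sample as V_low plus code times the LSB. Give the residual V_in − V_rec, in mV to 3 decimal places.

LSB = 24/2^8 = 93.750 mV.
(-0.8259 − (−12))/0.09375 = 119.1904; round gives code 119.
V_rec = (−12) + 119·0.09375 = -0.84375 V.
Error = -0.8259 − (−0.84375) = 0.01785 V = 17.850 mV.

17.850 mV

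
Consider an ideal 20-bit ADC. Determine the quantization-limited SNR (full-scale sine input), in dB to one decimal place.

SNR ≈ 6.02·N + 1.76 dB = 6.02·20 + 1.76 = 122.16 dB.

122.2 dB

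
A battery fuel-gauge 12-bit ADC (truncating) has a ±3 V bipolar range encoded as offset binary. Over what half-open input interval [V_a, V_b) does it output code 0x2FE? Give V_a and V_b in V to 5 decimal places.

LSB = 6/2^12 = 1.465 mV.
Code 0x2FE = 766 decimal.
V_a = V_low + 766·LSB = -1.87793 V; V_b = V_low + 767·LSB = -1.87646 V.

[-1.87793 V, -1.87646 V)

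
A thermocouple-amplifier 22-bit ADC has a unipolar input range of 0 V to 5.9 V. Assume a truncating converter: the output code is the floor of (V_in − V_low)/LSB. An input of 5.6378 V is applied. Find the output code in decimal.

code 4007906

With 4194304 levels over 5.9 V, one step is 1.41 µV.
Input sits at 4007906.287 steps above V_low.
⌊·⌋(4007906.287) = 4007906.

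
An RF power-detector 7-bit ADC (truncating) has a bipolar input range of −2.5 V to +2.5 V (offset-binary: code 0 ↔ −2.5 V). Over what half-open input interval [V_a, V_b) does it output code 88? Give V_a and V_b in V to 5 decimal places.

[0.93750 V, 0.97656 V)

LSB = 5/2^7 = 39.062 mV.
V_a = V_low + 88·LSB = 0.9375 V; V_b = V_low + 89·LSB = 0.976562 V.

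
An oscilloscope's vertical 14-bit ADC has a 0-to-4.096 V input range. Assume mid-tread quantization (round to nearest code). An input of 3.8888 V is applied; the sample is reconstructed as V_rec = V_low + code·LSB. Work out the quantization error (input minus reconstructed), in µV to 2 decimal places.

LSB = 4.096/2^14 = 250.00 µV.
(3.8888 − 0)/0.00025 = 15555.2000; round gives code 15555.
Code 15555 maps back to 0 + 15555×0.00025 V = 3.88875 V.
V_in − V_rec = 5e-05 V = 50.00 µV.

50.00 µV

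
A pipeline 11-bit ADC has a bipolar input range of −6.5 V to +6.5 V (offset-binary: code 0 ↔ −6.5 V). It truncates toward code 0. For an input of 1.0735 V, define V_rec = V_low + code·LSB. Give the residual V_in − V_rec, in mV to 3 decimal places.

Step size: 13 V ÷ 2^11 = 6.348 mV.
(V_in − V_low)/LSB = (1.0735 − (−6.5))/0.00634766 = 1193.1175 → code 1193 (floor).
Reconstructed: 1.0727539 V.
Difference: 0.000746094 V → 0.746 mV.

0.746 mV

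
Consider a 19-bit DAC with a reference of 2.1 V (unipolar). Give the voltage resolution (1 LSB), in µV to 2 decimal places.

Full-scale span = 2.1 V.
LSB = 2.1 / 2^19 = 2.1 / 524288 = 4.00543e-06 V = 4.01 µV.

4.01 µV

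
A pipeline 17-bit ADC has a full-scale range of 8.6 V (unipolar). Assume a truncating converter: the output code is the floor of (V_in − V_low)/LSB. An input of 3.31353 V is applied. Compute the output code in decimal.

LSB = 8.6 V / 131072 = 65.61 µV.
(3.31353 − 0) / 6.56128e-05 = 50501.280 LSBs.
Floor → code 50501.

code 50501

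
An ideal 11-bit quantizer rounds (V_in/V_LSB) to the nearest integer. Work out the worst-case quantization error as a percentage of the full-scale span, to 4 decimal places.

0.0244 %

Rounding → worst-case error = ½ LSB = V_FS/2^12, so 100/4096 = 0.0244141 % of full scale.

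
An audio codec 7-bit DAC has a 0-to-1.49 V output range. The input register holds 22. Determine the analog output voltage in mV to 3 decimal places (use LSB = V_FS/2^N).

256.094 mV

LSB = 1.49 V / 2^7 = 11.641 mV.
V_out = 0 + 22 × 0.0116406 V = 0.256094 V.
= 256.094 mV.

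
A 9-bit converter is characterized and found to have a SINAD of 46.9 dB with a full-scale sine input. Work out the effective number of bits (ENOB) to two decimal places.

ENOB = (SINAD − 1.76) / 6.02 = (46.9 − 1.76)/6.02 = 7.498.

7.50 bits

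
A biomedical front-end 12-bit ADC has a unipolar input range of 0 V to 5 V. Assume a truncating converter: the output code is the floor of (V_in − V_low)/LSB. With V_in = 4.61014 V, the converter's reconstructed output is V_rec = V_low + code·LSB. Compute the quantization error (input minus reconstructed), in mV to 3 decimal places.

0.765 mV

One LSB is 5 V / 4096 = 1.221 mV.
(V_in − V_low)/LSB = (4.61014 − 0)/0.0012207 = 3776.6267 → code 3776 (floor).
V_rec = 0 + 3776·0.0012207 = 4.609375 V.
Difference: 0.000765 V → 0.765 mV.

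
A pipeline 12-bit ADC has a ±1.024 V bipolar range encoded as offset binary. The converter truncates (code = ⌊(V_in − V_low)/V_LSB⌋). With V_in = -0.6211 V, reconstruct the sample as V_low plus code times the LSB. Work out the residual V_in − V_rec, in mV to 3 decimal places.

One LSB is 2.048 V / 4096 = 0.500 mV.
(-0.6211 − (−1.024))/0.0005 = 805.8000; ⌊·⌋ gives code 805.
Code 805 maps back to (−1.024) + 805×0.0005 V = -0.6215 V.
Difference: 0.0004 V → 0.400 mV.

0.400 mV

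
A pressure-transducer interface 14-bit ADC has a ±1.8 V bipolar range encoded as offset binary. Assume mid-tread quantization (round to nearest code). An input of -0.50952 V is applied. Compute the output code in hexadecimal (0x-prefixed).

code 0x16F1 (decimal 5873)

Full-scale span = 3.6 V; LSB = 3.6/2^14 = 219.73 µV.
Input sits at 5873.118 steps above V_low.
Round → code 5873.
In hexadecimal (0x-prefixed): 0x16F1.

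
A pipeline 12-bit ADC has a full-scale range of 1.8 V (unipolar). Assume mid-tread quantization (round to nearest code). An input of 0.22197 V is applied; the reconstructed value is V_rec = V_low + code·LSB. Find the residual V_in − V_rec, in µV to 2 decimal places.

46.17 µV

Step size: 1.8 V ÷ 2^12 = 439.45 µV.
(V_in − V_low)/LSB = (0.22197 − 0)/0.000439453 = 505.1051 → code 505 (round).
Reconstructed: 0.22192383 V.
Error = 0.22197 − 0.22192383 = 4.61719e-05 V = 46.17 µV.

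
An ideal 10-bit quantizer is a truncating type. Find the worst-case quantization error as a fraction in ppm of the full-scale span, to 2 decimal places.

Truncating → worst-case error = 1 LSB = V_FS/2^10, so 1e+06/1024 = 976.562 ppm of full scale.

976.56 ppm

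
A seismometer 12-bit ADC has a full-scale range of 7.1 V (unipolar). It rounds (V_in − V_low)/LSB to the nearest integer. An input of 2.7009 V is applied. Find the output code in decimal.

Full-scale span = 7.1 V; LSB = 7.1/2^12 = 1.733 mV.
Input sits at 1558.153 steps above V_low.
Round → code 1558.

code 1558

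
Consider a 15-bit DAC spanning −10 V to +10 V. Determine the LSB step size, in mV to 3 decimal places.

Full-scale span = 20 V.
LSB = 20 / 2^15 = 20 / 32768 = 0.000610352 V = 0.610 mV.

0.610 mV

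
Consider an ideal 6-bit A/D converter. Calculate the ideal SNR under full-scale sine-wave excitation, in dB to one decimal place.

37.9 dB

SNR ≈ 6.02·N + 1.76 dB = 6.02·6 + 1.76 = 37.88 dB.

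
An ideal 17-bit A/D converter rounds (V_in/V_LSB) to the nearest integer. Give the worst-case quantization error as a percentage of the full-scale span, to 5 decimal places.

0.00038 %

Rounding → worst-case error = ½ LSB = V_FS/2^18, so 100/262144 = 0.00038147 % of full scale.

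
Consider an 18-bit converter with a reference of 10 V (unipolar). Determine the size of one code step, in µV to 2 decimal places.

38.15 µV

Full-scale span = 10 V.
LSB = 10 / 2^18 = 10 / 262144 = 3.8147e-05 V = 38.15 µV.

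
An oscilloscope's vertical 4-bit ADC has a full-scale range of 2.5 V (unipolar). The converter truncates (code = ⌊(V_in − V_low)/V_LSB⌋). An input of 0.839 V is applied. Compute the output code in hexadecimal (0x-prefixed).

code 0x5 (decimal 5)

LSB = 2.5 V / 16 = 156.250 mV.
Input sits at 5.370 steps above V_low.
Floor → code 5.
In hexadecimal (0x-prefixed): 0x5.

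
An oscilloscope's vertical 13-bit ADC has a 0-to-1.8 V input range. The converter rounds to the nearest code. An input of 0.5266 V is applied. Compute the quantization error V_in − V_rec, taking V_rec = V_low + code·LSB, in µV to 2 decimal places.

-84.57 µV

Step size: 1.8 V ÷ 2^13 = 219.73 µV.
Scaled input = 2396.6151 LSBs, so code = 2397.
Code 2397 maps back to 0 + 2397×0.000219727 V = 0.52668457 V.
Difference: -8.45703e-05 V → -84.57 µV.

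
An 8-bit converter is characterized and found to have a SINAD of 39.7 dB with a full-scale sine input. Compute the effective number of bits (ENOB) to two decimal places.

ENOB = (SINAD − 1.76) / 6.02 = (39.7 − 1.76)/6.02 = 6.302.

6.30 bits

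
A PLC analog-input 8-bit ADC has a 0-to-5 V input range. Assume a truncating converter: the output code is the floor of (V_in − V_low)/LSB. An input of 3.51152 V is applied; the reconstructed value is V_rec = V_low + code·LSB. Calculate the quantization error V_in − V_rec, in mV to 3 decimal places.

Step size: 5 V ÷ 2^8 = 19.531 mV.
(V_in − V_low)/LSB = (3.51152 − 0)/0.0195312 = 179.7898 → code 179 (floor).
Reconstructed: 3.4960938 V.
V_in − V_rec = 0.0154263 V = 15.426 mV.

15.426 mV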